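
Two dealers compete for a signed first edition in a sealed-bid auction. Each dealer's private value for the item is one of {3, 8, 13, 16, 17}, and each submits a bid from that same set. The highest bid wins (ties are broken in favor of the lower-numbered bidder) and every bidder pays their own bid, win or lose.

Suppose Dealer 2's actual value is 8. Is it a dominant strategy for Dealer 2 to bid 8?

Consider the case where Dealer 1 bids 8.
Truthful bid 8: loses but pays 8, utility -8.
Bid 3 instead: loses but pays 3, utility -3.
Since -3 > -8, bidding 3 is strictly better here, so truthful bidding is not dominant.

No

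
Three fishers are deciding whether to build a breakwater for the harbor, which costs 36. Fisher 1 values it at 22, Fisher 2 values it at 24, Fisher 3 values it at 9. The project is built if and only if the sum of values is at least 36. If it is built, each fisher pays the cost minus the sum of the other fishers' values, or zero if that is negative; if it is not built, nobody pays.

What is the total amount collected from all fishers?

8

Total value 55 ≥ cost 36, so it is built.
Fisher 1: others sum to 33; max(0, 36 - 33) = 3.
Fisher 2: others sum to 31; max(0, 36 - 31) = 5.
Fisher 3: others sum to 46; max(0, 36 - 46) = 0.
Total collected = 3 + 5 + 0 = 8.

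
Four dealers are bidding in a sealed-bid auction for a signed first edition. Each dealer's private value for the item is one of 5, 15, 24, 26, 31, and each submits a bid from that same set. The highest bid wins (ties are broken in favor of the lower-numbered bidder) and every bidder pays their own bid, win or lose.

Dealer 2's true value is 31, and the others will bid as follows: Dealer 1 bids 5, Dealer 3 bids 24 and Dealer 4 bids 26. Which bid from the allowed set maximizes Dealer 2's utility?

26

Bid 5: loses but pays 5, utility -5.
Bid 15: loses but pays 15, utility -15.
Bid 24: loses but pays 24, utility -24.
Bid 26: wins, pays 26, utility 31 - 26 = 5.
Bid 31: wins, pays 31, utility 31 - 31 = 0.
The best choice is 26 with utility 5.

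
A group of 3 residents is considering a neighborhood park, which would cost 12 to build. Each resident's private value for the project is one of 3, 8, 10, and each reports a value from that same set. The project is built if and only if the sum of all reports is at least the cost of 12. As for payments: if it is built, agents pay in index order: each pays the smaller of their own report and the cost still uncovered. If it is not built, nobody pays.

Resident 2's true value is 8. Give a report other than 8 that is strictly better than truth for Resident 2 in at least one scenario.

3

Suppose Resident 1 reports 3 and Resident 3 reports 8.
Report 8: project built, pays 8, utility 8 - 8 = 0.
Report 3: project built, pays 3, utility 8 - 3 = 5.
So reporting 3 beats truth here (5 > 0).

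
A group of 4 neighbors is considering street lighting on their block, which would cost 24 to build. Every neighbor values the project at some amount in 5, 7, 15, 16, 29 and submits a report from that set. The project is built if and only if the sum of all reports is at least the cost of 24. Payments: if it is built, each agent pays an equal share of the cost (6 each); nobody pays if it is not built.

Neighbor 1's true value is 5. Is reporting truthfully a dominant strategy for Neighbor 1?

Yes

Check each profile of the others' reports and compare truth against every alternative report.
Others report (5, 5, 7): truth gives 0, best alternative gives -1.
Others report (5, 7, 5): truth gives 0, best alternative gives -1.
Others report (7, 5, 5): truth gives 0, best alternative gives -1.
Others report (5, 5, 15): truth gives -1, best alternative gives -1.
Others report (5, 5, 16): truth gives -1, best alternative gives -1.
Others report (5, 5, 29): truth gives -1, best alternative gives -1.
(Remaining 119 profiles checked similarly; truth is weakly best in each.)
In every case the truthful report is at least as good as any alternative, so it is a dominant strategy.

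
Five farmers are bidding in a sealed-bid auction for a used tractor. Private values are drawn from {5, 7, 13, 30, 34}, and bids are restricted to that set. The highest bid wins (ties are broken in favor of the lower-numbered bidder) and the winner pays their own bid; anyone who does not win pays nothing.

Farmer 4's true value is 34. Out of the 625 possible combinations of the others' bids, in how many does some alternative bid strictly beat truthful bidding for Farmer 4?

108

Others bid (5, 5, 5, 5): truth gives 0; bid 7 gives 27 > 0. Violating.
Others bid (5, 5, 5, 7): truth gives 0; bid 7 gives 27 > 0. Violating.
Others bid (5, 5, 5, 13): truth gives 0; bid 13 gives 21 > 0. Violating.
Others bid (5, 5, 5, 30): truth gives 0; bid 30 gives 4 > 0. Violating.
Others bid (5, 5, 5, 34): truth gives 0; no alternative beats it.
Others bid (5, 5, 7, 34): truth gives 0; no alternative beats it.
(Checking all 625 profiles: 108 have a profitable deviation, 517 do not.)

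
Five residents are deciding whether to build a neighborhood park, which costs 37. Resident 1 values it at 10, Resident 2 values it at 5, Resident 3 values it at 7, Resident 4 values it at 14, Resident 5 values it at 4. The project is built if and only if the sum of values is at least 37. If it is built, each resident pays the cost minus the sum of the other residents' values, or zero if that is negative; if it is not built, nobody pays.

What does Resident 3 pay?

4

Total value 40 ≥ cost 37, so the project is built.
The other residents' values sum to 33.
Cost minus that sum is 37 - 33 = 4.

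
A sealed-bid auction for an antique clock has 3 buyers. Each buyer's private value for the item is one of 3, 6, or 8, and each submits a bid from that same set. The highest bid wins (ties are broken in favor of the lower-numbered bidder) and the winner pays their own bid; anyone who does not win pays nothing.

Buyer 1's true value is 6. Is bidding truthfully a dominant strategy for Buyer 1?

Consider the case where Buyer 2 bids 3 and Buyer 3 bids 3.
Truthful bid 6: wins, pays 6, utility 6 - 6 = 0.
Bid 3 instead: wins, pays 3, utility 6 - 3 = 3.
Since 3 > 0, bidding 3 is strictly better here, so truthful bidding is not dominant.

No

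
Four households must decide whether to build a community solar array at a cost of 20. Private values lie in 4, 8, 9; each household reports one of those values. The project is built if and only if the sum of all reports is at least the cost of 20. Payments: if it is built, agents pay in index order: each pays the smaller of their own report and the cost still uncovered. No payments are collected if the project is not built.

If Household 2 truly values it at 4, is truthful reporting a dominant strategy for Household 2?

Yes

Check each profile of the others' reports and compare truth against every alternative report.
Others report (4, 4, 4): truth gives 0, best alternative gives -4.
Others report (4, 4, 8): truth gives 0, best alternative gives -4.
Others report (4, 4, 9): truth gives 0, best alternative gives -4.
Others report (4, 8, 4): truth gives 0, best alternative gives -4.
Others report (4, 8, 8): truth gives 0, best alternative gives -4.
Others report (4, 8, 9): truth gives 0, best alternative gives -4.
(Remaining 21 profiles checked similarly; truth is weakly best in each.)
In every case the truthful report is at least as good as any alternative, so it is a dominant strategy.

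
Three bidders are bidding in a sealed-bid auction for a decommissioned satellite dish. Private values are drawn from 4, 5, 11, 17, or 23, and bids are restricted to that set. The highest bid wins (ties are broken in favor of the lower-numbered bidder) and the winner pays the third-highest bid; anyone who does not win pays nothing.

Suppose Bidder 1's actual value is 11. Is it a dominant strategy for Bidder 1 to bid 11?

No

Consider the case where Bidder 2 bids 4 and Bidder 3 bids 17.
Truthful bid 11: loses, pays 0, utility 0.
Bid 17 instead: wins, pays 4, utility 11 - 4 = 7.
Since 7 > 0, bidding 17 is strictly better here, so truthful bidding is not dominant.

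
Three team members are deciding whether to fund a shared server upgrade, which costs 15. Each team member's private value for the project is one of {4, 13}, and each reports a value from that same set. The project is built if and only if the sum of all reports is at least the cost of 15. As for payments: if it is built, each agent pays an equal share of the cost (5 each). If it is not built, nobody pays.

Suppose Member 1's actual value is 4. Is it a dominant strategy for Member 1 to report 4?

Check each profile of the others' reports and compare truth against every alternative report.
Others report (4, 4): truth gives 0, best alternative gives -1.
Others report (4, 13): truth gives -1, best alternative gives -1.
Others report (13, 4): truth gives -1, best alternative gives -1.
Others report (13, 13): truth gives -1, best alternative gives -1.
In every case the truthful report is at least as good as any alternative, so it is a dominant strategy.

Yes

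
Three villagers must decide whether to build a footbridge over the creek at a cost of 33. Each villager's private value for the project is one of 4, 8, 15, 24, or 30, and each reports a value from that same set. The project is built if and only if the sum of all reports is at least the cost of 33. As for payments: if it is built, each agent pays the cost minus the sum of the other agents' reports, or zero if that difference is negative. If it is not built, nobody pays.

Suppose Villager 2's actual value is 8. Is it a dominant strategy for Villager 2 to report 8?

Check each profile of the others' reports and compare truth against every alternative report.
Others report (4, 30): truth gives 8, best alternative gives 8.
Others report (8, 30): truth gives 8, best alternative gives 8.
Others report (15, 24): truth gives 8, best alternative gives 8.
Others report (15, 30): truth gives 8, best alternative gives 8.
Others report (24, 15): truth gives 8, best alternative gives 8.
Others report (24, 24): truth gives 8, best alternative gives 8.
(Remaining 19 profiles checked similarly; truth is weakly best in each.)
In every case the truthful report is at least as good as any alternative, so it is a dominant strategy.

Yes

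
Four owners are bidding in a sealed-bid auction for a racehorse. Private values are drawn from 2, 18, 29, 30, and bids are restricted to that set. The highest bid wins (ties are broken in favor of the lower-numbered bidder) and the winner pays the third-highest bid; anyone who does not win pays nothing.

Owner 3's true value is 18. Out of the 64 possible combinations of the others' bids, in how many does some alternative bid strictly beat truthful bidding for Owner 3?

Others bid (2, 2, 29): truth gives 0; bid 29 gives 16 > 0. Violating.
Others bid (2, 2, 30): truth gives 0; bid 30 gives 16 > 0. Violating.
Others bid (2, 18, 2): truth gives 0; bid 29 gives 16 > 0. Violating.
Others bid (2, 29, 2): truth gives 0; bid 30 gives 16 > 0. Violating.
Others bid (2, 2, 2): truth gives 16; no alternative beats it.
Others bid (2, 2, 18): truth gives 16; no alternative beats it.
(Checking all 64 profiles: 6 have a profitable deviation, 58 do not.)

6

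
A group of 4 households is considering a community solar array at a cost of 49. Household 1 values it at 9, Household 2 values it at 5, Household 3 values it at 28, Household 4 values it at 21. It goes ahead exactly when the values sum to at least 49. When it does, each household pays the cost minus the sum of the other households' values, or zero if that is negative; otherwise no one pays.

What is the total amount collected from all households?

Total value 63 ≥ cost 49, so it is built.
Household 1: others sum to 54; max(0, 49 - 54) = 0.
Household 2: others sum to 58; max(0, 49 - 58) = 0.
Household 3: others sum to 35; max(0, 49 - 35) = 14.
Household 4: others sum to 42; max(0, 49 - 42) = 7.
Total collected = 0 + 0 + 14 + 7 = 21.

21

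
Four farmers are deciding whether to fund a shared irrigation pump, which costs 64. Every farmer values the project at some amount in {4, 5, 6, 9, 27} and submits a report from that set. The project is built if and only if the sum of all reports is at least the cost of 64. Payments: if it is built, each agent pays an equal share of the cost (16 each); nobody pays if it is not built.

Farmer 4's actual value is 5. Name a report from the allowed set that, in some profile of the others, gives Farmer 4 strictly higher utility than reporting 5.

4

Suppose Farmer 1 reports 5, Farmer 2 reports 27 and Farmer 3 reports 27.
Report 5: project built, pays 16, utility 5 - 16 = -11.
Report 4: project not built, utility 0.
So reporting 4 beats truth here (0 > -11).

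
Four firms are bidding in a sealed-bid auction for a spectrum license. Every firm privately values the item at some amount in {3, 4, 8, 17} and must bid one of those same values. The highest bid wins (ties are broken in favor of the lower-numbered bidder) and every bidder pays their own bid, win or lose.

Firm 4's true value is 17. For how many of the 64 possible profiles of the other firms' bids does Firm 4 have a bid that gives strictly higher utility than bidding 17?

Others bid (3, 3, 3): truth gives 0; bid 4 gives 13 > 0. Violating.
Others bid (3, 3, 4): truth gives 0; bid 8 gives 9 > 0. Violating.
Others bid (3, 3, 17): truth gives -17; bid 3 gives -3 > -17. Violating.
Others bid (3, 4, 3): truth gives 0; bid 8 gives 9 > 0. Violating.
Others bid (3, 3, 8): truth gives 0; no alternative beats it.
Others bid (3, 4, 8): truth gives 0; no alternative beats it.
(Checking all 64 profiles: 45 have a profitable deviation, 19 do not.)

45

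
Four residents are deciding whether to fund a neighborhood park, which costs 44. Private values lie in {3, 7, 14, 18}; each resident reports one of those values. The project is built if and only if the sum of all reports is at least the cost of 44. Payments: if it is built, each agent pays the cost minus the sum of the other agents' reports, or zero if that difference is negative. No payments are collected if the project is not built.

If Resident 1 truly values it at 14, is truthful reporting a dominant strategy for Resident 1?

Yes

Check each profile of the others' reports and compare truth against every alternative report.
Others report (14, 14, 18): truth gives 14, best alternative gives 14.
Others report (14, 18, 14): truth gives 14, best alternative gives 14.
Others report (14, 18, 18): truth gives 14, best alternative gives 14.
Others report (18, 14, 14): truth gives 14, best alternative gives 14.
Others report (18, 14, 18): truth gives 14, best alternative gives 14.
Others report (18, 18, 14): truth gives 14, best alternative gives 14.
(Remaining 58 profiles checked similarly; truth is weakly best in each.)
In every case the truthful report is at least as good as any alternative, so it is a dominant strategy.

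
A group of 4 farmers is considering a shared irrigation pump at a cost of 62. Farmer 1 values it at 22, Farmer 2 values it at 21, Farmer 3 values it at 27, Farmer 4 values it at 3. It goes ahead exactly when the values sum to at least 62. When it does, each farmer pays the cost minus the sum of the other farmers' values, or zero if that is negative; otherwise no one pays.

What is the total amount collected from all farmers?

Total value 73 ≥ cost 62, so it is built.
Farmer 1: others sum to 51; max(0, 62 - 51) = 11.
Farmer 2: others sum to 52; max(0, 62 - 52) = 10.
Farmer 3: others sum to 46; max(0, 62 - 46) = 16.
Farmer 4: others sum to 70; max(0, 62 - 70) = 0.
Total collected = 11 + 10 + 16 + 0 = 37.

37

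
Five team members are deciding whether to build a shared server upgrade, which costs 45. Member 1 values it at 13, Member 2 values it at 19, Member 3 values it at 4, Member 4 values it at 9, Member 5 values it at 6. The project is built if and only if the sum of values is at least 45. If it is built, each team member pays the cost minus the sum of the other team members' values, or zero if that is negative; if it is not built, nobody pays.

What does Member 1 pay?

7

Total value 51 ≥ cost 45, so the project is built.
The other team members' values sum to 38.
Cost minus that sum is 45 - 38 = 7.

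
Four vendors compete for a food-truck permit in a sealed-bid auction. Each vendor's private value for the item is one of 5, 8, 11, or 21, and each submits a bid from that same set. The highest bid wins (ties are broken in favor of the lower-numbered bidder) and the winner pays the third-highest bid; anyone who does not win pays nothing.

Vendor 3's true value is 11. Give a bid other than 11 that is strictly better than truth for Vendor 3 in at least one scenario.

21

Suppose Vendor 1 bids 5, Vendor 2 bids 5 and Vendor 4 bids 21.
Bid 11: loses, pays 0, utility 0.
Bid 21: wins, pays 5, utility 11 - 5 = 6.
So bidding 21 beats truth here (6 > 0).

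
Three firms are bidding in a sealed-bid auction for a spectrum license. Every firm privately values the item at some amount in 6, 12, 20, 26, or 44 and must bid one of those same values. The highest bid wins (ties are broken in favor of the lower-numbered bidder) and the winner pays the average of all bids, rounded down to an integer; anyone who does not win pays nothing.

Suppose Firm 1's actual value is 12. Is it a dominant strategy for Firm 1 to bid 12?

Consider the case where Firm 2 bids 6 and Firm 3 bids 6.
Truthful bid 12: wins, pays 8, utility 12 - 8 = 4.
Bid 6 instead: wins, pays 6, utility 12 - 6 = 6.
Since 6 > 4, bidding 6 is strictly better here, so truthful bidding is not dominant.

No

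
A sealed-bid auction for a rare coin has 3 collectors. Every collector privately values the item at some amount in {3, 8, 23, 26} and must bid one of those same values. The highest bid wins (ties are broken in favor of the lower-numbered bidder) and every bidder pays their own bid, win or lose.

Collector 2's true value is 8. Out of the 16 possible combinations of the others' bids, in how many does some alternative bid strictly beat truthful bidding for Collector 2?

Others bid (3, 23): truth gives -8; bid 3 gives -3 > -8. Violating.
Others bid (3, 26): truth gives -8; bid 3 gives -3 > -8. Violating.
Others bid (8, 3): truth gives -8; bid 3 gives -3 > -8. Violating.
Others bid (8, 8): truth gives -8; bid 3 gives -3 > -8. Violating.
Others bid (3, 3): truth gives 0; no alternative beats it.
Others bid (3, 8): truth gives 0; no alternative beats it.
(Checking all 16 profiles: 14 have a profitable deviation, 2 do not.)

14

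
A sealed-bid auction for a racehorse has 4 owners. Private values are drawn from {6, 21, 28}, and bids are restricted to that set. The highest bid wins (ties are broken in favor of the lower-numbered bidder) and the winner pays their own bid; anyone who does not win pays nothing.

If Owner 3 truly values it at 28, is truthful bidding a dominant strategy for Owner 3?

Consider the case where Owner 1 bids 6, Owner 2 bids 6 and Owner 4 bids 6.
Truthful bid 28: wins, pays 28, utility 28 - 28 = 0.
Bid 21 instead: wins, pays 21, utility 28 - 21 = 7.
Since 7 > 0, bidding 21 is strictly better here, so truthful bidding is not dominant.

No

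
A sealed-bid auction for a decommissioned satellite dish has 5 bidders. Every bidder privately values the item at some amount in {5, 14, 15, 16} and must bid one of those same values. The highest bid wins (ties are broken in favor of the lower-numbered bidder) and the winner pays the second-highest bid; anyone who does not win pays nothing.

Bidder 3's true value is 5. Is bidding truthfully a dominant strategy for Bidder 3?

Check each profile of the others' bids and compare truth against every alternative bid.
Others bid (5, 5, 5, 14): truth gives 0, best alternative gives -9.
Others bid (5, 5, 14, 5): truth gives 0, best alternative gives -9.
Others bid (5, 5, 14, 14): truth gives 0, best alternative gives -9.
Others bid (5, 5, 5, 5): truth gives 0, best alternative gives 0.
Others bid (5, 5, 5, 15): truth gives 0, best alternative gives 0.
Others bid (5, 5, 5, 16): truth gives 0, best alternative gives 0.
(Remaining 250 profiles checked similarly; truth is weakly best in each.)
In every case the truthful bid is at least as good as any alternative, so it is a dominant strategy.

Yes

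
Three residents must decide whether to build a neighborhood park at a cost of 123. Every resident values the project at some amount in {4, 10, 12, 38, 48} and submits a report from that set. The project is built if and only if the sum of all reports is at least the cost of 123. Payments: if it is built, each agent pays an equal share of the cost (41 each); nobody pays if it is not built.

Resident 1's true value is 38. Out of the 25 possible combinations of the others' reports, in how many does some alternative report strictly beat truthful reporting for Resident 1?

3

Others report (38, 48): truth gives -3; report 4 gives 0 > -3. Violating.
Others report (48, 38): truth gives -3; report 4 gives 0 > -3. Violating.
Others report (48, 48): truth gives -3; report 4 gives 0 > -3. Violating.
Others report (4, 4): truth gives 0; no alternative beats it.
Others report (4, 10): truth gives 0; no alternative beats it.
(Checking all 25 profiles: 3 have a profitable deviation, 22 do not.)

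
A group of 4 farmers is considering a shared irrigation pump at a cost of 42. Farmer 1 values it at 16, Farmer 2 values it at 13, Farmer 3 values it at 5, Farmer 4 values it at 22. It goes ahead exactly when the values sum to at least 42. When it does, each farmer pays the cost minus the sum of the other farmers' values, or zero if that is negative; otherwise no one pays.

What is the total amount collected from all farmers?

Total value 56 ≥ cost 42, so it is built.
Farmer 1: others sum to 40; max(0, 42 - 40) = 2.
Farmer 2: others sum to 43; max(0, 42 - 43) = 0.
Farmer 3: others sum to 51; max(0, 42 - 51) = 0.
Farmer 4: others sum to 34; max(0, 42 - 34) = 8.
Total collected = 2 + 0 + 0 + 8 = 10.

10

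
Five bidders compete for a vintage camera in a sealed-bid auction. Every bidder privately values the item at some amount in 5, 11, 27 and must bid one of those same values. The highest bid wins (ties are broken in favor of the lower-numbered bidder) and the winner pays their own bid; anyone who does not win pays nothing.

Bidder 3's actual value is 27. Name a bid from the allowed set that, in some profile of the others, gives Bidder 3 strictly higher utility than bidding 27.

11

Suppose Bidder 1 bids 5, Bidder 2 bids 5, Bidder 4 bids 5 and Bidder 5 bids 5.
Bid 27: wins, pays 27, utility 27 - 27 = 0.
Bid 11: wins, pays 11, utility 27 - 11 = 16.
So bidding 11 beats truth here (16 > 0).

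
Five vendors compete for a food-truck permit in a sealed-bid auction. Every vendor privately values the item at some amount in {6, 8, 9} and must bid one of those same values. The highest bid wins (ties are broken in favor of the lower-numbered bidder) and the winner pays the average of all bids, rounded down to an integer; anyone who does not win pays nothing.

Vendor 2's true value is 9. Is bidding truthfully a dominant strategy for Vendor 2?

No

Consider the case where Vendor 1 bids 6, Vendor 3 bids 6, Vendor 4 bids 6 and Vendor 5 bids 8.
Truthful bid 9: wins, pays 7, utility 9 - 7 = 2.
Bid 8 instead: wins, pays 6, utility 9 - 6 = 3.
Since 3 > 2, bidding 8 is strictly better here, so truthful bidding is not dominant.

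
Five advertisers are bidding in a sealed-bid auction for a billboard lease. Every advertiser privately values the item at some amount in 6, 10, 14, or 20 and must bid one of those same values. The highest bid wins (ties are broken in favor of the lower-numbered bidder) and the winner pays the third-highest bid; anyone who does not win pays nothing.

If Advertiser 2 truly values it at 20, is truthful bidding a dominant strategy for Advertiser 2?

Yes

Check each profile of the others' bids and compare truth against every alternative bid.
Others bid (6, 6, 6, 20): truth gives 14, best alternative gives 0.
Others bid (6, 6, 20, 6): truth gives 14, best alternative gives 0.
Others bid (6, 20, 6, 6): truth gives 14, best alternative gives 0.
Others bid (14, 6, 6, 6): truth gives 14, best alternative gives 0.
Others bid (6, 6, 10, 20): truth gives 10, best alternative gives 0.
Others bid (6, 6, 20, 10): truth gives 10, best alternative gives 0.
(Remaining 250 profiles checked similarly; truth is weakly best in each.)
In every case the truthful bid is at least as good as any alternative, so it is a dominant strategy.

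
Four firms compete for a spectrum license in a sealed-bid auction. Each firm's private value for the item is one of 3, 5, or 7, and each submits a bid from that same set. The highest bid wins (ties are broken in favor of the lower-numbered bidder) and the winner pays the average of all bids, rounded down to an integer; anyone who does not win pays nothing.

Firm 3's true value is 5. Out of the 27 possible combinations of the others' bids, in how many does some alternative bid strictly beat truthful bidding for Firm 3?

2

Others bid (3, 5, 3): truth gives 0; bid 7 gives 1 > 0. Violating.
Others bid (5, 3, 3): truth gives 0; bid 7 gives 1 > 0. Violating.
Others bid (3, 3, 3): truth gives 2; no alternative beats it.
Others bid (3, 3, 5): truth gives 1; no alternative beats it.
(Checking all 27 profiles: 2 have a profitable deviation, 25 do not.)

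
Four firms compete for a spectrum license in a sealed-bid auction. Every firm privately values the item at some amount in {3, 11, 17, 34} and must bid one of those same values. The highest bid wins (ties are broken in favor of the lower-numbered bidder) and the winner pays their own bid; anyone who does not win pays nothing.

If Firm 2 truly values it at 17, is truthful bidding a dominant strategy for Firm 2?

Consider the case where Firm 1 bids 3, Firm 3 bids 3 and Firm 4 bids 3.
Truthful bid 17: wins, pays 17, utility 17 - 17 = 0.
Bid 11 instead: wins, pays 11, utility 17 - 11 = 6.
Since 6 > 0, bidding 11 is strictly better here, so truthful bidding is not dominant.

No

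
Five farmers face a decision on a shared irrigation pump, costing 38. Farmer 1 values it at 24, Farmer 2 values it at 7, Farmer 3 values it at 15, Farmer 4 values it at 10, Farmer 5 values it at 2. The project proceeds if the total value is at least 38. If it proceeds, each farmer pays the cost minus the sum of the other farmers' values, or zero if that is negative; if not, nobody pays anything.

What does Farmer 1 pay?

Total value 58 ≥ cost 38, so the project is built.
The other farmers' values sum to 34.
Cost minus that sum is 38 - 34 = 4.

4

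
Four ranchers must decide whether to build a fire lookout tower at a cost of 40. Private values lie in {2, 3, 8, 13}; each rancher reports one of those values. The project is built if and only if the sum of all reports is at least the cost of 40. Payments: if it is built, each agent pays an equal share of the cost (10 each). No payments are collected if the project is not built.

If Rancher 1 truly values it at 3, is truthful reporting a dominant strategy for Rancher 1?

Check each profile of the others' reports and compare truth against every alternative report.
Others report (13, 13, 13): truth gives -7, best alternative gives -7.
Others report (2, 2, 2): truth gives 0, best alternative gives 0.
Others report (2, 2, 3): truth gives 0, best alternative gives 0.
Others report (2, 2, 8): truth gives 0, best alternative gives 0.
Others report (2, 2, 13): truth gives 0, best alternative gives 0.
Others report (2, 3, 2): truth gives 0, best alternative gives 0.
(Remaining 58 profiles checked similarly; truth is weakly best in each.)
In every case the truthful report is at least as good as any alternative, so it is a dominant strategy.

Yes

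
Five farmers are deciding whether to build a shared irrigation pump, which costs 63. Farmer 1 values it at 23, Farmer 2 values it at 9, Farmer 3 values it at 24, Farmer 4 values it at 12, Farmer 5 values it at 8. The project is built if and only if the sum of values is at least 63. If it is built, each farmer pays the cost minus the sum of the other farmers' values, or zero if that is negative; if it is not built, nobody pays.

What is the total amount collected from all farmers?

21

Total value 76 ≥ cost 63, so it is built.
Farmer 1: others sum to 53; max(0, 63 - 53) = 10.
Farmer 2: others sum to 67; max(0, 63 - 67) = 0.
Farmer 3: others sum to 52; max(0, 63 - 52) = 11.
Farmer 4: others sum to 64; max(0, 63 - 64) = 0.
Farmer 5: others sum to 68; max(0, 63 - 68) = 0.
Total collected = 10 + 0 + 11 + 0 + 0 = 21.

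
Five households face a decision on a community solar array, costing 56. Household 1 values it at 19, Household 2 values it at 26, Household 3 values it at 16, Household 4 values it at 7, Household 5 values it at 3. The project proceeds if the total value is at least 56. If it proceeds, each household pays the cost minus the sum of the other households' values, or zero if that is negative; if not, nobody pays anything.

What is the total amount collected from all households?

Total value 71 ≥ cost 56, so it is built.
Household 1: others sum to 52; max(0, 56 - 52) = 4.
Household 2: others sum to 45; max(0, 56 - 45) = 11.
Household 3: others sum to 55; max(0, 56 - 55) = 1.
Household 4: others sum to 64; max(0, 56 - 64) = 0.
Household 5: others sum to 68; max(0, 56 - 68) = 0.
Total collected = 4 + 11 + 1 + 0 + 0 = 16.

16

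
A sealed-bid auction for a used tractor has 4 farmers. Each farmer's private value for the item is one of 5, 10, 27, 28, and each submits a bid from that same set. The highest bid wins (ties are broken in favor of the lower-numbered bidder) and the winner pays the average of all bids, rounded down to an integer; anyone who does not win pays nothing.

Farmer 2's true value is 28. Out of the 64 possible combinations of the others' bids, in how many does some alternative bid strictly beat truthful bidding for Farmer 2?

Others bid (5, 5, 5): truth gives 18; bid 10 gives 22 > 18. Violating.
Others bid (5, 5, 10): truth gives 16; bid 10 gives 21 > 16. Violating.
Others bid (5, 10, 5): truth gives 16; bid 10 gives 21 > 16. Violating.
Others bid (5, 10, 10): truth gives 15; bid 10 gives 20 > 15. Violating.
Others bid (5, 5, 27): truth gives 12; no alternative beats it.
Others bid (5, 5, 28): truth gives 12; no alternative beats it.
(Checking all 64 profiles: 6 have a profitable deviation, 58 do not.)

6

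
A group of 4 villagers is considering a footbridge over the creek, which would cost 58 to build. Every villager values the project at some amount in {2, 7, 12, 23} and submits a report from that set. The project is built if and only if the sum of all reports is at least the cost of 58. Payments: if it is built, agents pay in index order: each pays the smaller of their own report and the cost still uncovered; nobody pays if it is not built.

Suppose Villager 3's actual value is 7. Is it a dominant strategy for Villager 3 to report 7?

Consider the case where Villager 1 reports 12, Villager 2 reports 23 and Villager 4 reports 23.
Truthful report 7: project built, pays 7, utility 7 - 7 = 0.
Report 2 instead: project built, pays 2, utility 7 - 2 = 5.
Since 5 > 0, reporting 2 is strictly better here, so truthful reporting is not dominant.

No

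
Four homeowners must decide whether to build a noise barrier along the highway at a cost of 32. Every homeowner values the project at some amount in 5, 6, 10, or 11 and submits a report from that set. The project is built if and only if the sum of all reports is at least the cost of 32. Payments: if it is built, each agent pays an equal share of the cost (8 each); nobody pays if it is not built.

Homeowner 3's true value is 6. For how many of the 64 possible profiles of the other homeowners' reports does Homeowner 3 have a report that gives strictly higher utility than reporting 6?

9

Others report (5, 10, 11): truth gives -2; report 5 gives 0 > -2. Violating.
Others report (5, 11, 10): truth gives -2; report 5 gives 0 > -2. Violating.
Others report (6, 10, 10): truth gives -2; report 5 gives 0 > -2. Violating.
Others report (10, 5, 11): truth gives -2; report 5 gives 0 > -2. Violating.
Others report (5, 5, 5): truth gives 0; no alternative beats it.
Others report (5, 5, 6): truth gives 0; no alternative beats it.
(Checking all 64 profiles: 9 have a profitable deviation, 55 do not.)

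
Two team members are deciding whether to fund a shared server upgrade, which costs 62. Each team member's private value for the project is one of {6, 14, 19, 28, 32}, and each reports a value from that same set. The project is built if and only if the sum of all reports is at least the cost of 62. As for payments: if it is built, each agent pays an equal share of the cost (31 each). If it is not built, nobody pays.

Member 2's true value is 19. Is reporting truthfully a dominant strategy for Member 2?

Check each profile of the others' reports and compare truth against every alternative report.
Others report (6): truth gives 0, best alternative gives 0.
Others report (14): truth gives 0, best alternative gives 0.
Others report (19): truth gives 0, best alternative gives 0.
Others report (28): truth gives 0, best alternative gives 0.
Others report (32): truth gives 0, best alternative gives 0.
In every case the truthful report is at least as good as any alternative, so it is a dominant strategy.

Yes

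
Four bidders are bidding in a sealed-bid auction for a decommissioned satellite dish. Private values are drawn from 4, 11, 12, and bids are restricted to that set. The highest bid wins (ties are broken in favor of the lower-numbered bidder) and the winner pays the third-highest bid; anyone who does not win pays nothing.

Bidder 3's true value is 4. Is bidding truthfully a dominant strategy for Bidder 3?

Yes

Check each profile of the others' bids and compare truth against every alternative bid.
Others bid (4, 4, 4): truth gives 0, best alternative gives 0.
Others bid (4, 4, 11): truth gives 0, best alternative gives 0.
Others bid (4, 4, 12): truth gives 0, best alternative gives 0.
Others bid (4, 11, 4): truth gives 0, best alternative gives 0.
Others bid (4, 11, 11): truth gives 0, best alternative gives 0.
Others bid (4, 11, 12): truth gives 0, best alternative gives 0.
(Remaining 21 profiles checked similarly; truth is weakly best in each.)
In every case the truthful bid is at least as good as any alternative, so it is a dominant strategy.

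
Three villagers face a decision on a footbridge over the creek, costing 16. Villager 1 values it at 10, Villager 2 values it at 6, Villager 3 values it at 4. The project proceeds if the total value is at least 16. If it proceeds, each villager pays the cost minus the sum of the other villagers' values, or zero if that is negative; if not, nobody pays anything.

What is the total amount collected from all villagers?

8

Total value 20 ≥ cost 16, so it is built.
Villager 1: others sum to 10; max(0, 16 - 10) = 6.
Villager 2: others sum to 14; max(0, 16 - 14) = 2.
Villager 3: others sum to 16; max(0, 16 - 16) = 0.
Total collected = 6 + 2 + 0 = 8.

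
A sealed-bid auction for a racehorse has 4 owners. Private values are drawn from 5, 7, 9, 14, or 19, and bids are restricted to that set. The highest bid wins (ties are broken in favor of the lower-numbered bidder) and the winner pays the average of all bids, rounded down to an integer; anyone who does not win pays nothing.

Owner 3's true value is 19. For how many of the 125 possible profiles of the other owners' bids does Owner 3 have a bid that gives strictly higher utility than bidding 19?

Others bid (5, 5, 5): truth gives 11; bid 7 gives 14 > 11. Violating.
Others bid (5, 5, 7): truth gives 10; bid 7 gives 13 > 10. Violating.
Others bid (5, 5, 9): truth gives 10; bid 9 gives 12 > 10. Violating.
Others bid (5, 5, 14): truth gives 9; bid 14 gives 10 > 9. Violating.
Others bid (5, 5, 19): truth gives 7; no alternative beats it.
Others bid (5, 7, 19): truth gives 7; no alternative beats it.
(Checking all 125 profiles: 36 have a profitable deviation, 89 do not.)

36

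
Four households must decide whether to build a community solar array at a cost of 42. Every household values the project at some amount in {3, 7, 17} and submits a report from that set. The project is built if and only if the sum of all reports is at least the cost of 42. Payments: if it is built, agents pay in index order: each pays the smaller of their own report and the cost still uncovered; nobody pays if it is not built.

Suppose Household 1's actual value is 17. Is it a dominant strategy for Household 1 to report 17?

No

Consider the case where Household 2 reports 3, Household 3 reports 17 and Household 4 reports 17.
Truthful report 17: project built, pays 17, utility 17 - 17 = 0.
Report 7 instead: project built, pays 7, utility 17 - 7 = 10.
Since 10 > 0, reporting 7 is strictly better here, so truthful reporting is not dominant.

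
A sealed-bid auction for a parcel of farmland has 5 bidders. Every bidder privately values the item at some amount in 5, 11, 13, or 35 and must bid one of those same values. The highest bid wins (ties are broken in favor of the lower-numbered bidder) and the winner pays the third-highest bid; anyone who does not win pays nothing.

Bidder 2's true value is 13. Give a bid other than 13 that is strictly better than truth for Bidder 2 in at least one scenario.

Suppose Bidder 1 bids 5, Bidder 3 bids 5, Bidder 4 bids 5 and Bidder 5 bids 35.
Bid 13: loses, pays 0, utility 0.
Bid 35: wins, pays 5, utility 13 - 5 = 8.
So bidding 35 beats truth here (8 > 0).

35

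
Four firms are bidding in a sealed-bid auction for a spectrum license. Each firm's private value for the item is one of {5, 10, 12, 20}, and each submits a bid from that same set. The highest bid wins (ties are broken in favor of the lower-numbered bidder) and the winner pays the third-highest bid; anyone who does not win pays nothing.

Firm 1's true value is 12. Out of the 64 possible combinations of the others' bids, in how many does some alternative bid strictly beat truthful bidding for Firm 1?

12

Others bid (5, 5, 20): truth gives 0; bid 20 gives 7 > 0. Violating.
Others bid (5, 10, 20): truth gives 0; bid 20 gives 2 > 0. Violating.
Others bid (5, 20, 5): truth gives 0; bid 20 gives 7 > 0. Violating.
Others bid (5, 20, 10): truth gives 0; bid 20 gives 2 > 0. Violating.
Others bid (5, 5, 5): truth gives 7; no alternative beats it.
Others bid (5, 5, 10): truth gives 7; no alternative beats it.
(Checking all 64 profiles: 12 have a profitable deviation, 52 do not.)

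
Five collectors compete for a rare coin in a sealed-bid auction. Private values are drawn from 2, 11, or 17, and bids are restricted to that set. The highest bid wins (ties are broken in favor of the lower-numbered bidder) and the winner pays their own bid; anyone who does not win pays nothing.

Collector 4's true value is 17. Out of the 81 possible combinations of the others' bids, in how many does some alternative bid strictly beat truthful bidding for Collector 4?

2

Others bid (2, 2, 2, 2): truth gives 0; bid 11 gives 6 > 0. Violating.
Others bid (2, 2, 2, 11): truth gives 0; bid 11 gives 6 > 0. Violating.
Others bid (2, 2, 2, 17): truth gives 0; no alternative beats it.
Others bid (2, 2, 11, 2): truth gives 0; no alternative beats it.
(Checking all 81 profiles: 2 have a profitable deviation, 79 do not.)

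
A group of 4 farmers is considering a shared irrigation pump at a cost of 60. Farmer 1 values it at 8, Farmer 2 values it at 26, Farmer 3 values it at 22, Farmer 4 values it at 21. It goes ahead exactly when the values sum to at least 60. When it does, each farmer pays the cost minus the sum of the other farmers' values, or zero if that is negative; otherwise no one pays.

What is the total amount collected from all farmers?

Total value 77 ≥ cost 60, so it is built.
Farmer 1: others sum to 69; max(0, 60 - 69) = 0.
Farmer 2: others sum to 51; max(0, 60 - 51) = 9.
Farmer 3: others sum to 55; max(0, 60 - 55) = 5.
Farmer 4: others sum to 56; max(0, 60 - 56) = 4.
Total collected = 0 + 9 + 5 + 4 = 18.

18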